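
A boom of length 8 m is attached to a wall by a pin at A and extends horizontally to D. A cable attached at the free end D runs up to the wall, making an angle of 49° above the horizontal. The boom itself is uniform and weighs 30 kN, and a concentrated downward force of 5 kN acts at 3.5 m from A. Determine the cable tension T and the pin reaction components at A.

ΣM about A: T·sin49°·8 − 30·4 − 5·3.5 = 0 → T = 137.5/(8·0.75471) = 22.7736 ≈ 22.77 kN.
ΣF_x = 0: A_x − T·cos49° = 0 → A_x = 22.7736 × 0.656059 = 14.94 kN.
ΣF_y = 0: A_y + T·sin49° − 30 − 5 = 0 → A_y = 35 − 22.7736 × 0.75471 = 17.81 kN.

T = 22.77 kN, A_x = 14.94 kN, A_y = 17.81 kN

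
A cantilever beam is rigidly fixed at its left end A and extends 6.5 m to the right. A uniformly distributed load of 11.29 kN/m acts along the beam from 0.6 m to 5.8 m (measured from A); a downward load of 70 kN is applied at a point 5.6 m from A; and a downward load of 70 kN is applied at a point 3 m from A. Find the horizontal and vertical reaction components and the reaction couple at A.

A_x = 0, A_y = 198.7 kN, M_A = 789.9 kN·m

Resultant of the distributed load: 11.29 × 5.2 = 58.708 kN at 3.2 m from A.
ΣF_x = 0: A_x = 0.
ΣF_y = 0: A_y − 11.29·5.2 − 70 − 70 = 0 → A_y = 198.7 kN.
ΣM about A: M_A − (11.29·5.2)·3.2 − 70·5.6 − 70·3 = 0 → M_A = 789.9 kN·m.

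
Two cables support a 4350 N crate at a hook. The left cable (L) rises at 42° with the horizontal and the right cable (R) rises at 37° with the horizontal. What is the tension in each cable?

T_L = 3539 N, T_R = 3293 N

ΣF_x = 0: −T_L·cos42° + T_R·cos37° = 0 → T_R = 0.930518·T_L.
ΣF_y = 0: T_L·sin42° + T_R·sin37° = 4350.
Substitute: T_L·(0.669131 + 0.930518·0.601815) = 4350 → T_L = 3539.09 ≈ 3539 N.
Then T_R = 0.930518 × 3539.09 = 3293 N.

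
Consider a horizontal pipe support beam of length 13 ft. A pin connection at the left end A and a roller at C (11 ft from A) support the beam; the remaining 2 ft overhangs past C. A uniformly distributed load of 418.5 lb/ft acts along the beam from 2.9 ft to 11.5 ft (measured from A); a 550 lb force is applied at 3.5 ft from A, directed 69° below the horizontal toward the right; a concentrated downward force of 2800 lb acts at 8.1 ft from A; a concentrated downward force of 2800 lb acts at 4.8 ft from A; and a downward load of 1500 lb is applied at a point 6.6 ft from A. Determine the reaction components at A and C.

A_x = -197.1 lb, A_y = 4510 lb, C_y = 6703 lb

Resultant of the distributed load: 418.5 × 8.6 = 3599.1 lb at 7.2 ft from A.
Taking moments about A: C_y·11 − (418.5·8.6)·7.2 − 550·sin69°·3.5 − 2800·8.1 − 2800·4.8 − 1500·6.6 = 0 → C_y = 73730.7/11 = 6702.79 ≈ 6703 lb.
ΣF_y = 0: A_y + 6702.79 − 418.5·8.6 − 550·sin69° − 2800 − 2800 − 1500 = 0 → A_y = 4510 lb.
ΣF_x = 0: A_x + 550·cos69° = 0 → A_x = -197.1 lb.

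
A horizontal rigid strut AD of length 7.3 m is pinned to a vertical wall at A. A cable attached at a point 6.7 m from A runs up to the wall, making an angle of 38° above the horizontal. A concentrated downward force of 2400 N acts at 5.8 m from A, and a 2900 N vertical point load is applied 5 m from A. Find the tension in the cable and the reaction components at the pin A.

T = 6890 N, A_x = 5429 N, A_y = 1058 N

ΣM about A: T·sin38°·6.7 − 2400·5.8 − 2900·5 = 0 → T = 28420/(6.7·0.615661) = 6889.82 ≈ 6890 N.
ΣF_x = 0: A_x − T·cos38° = 0 → A_x = 6889.82 × 0.788011 = 5429 N.
ΣF_y = 0: A_y + T·sin38° − 2400 − 2900 = 0 → A_y = 5300 − 6889.82 × 0.615661 = 1058 N.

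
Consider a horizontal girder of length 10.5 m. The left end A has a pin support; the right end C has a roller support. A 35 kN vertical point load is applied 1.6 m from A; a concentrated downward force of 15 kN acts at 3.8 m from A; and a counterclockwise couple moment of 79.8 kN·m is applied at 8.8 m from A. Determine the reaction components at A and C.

ΣM about A: C_y·10.5 − 35·1.6 − 15·3.8 + 79.8 = 0 → C_y = 33.2/10.5 = 3.1619 ≈ 3.162 kN.
ΣF_y = 0: A_y + 3.1619 − 35 − 15 = 0 → A_y = 46.84 kN.
ΣF_x = 0: no horizontal applied forces, so A_x = 0.

A_x = 0, A_y = 46.84 kN, C_y = 3.162 kN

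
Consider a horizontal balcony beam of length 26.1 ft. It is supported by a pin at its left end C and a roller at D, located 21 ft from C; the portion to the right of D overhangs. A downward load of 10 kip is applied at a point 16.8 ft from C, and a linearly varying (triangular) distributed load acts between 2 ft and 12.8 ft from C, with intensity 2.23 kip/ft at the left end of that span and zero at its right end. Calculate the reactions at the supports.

C_x = 0, C_y = 10.83 kip, D_y = 11.21 kip

Resultant of the triangular load: ½ × 2.23 × 10.8 = 12.042 kip, acting at 5.6 ft from C (one-third of the span from the peak).
Taking moments about C: D_y·21 − 10·16.8 − (½·2.23·10.8)·5.6 = 0 → D_y = 235.4352/21 = 11.2112 ≈ 11.21 kip.
ΣF_y = 0: C_y + 11.2112 − 10 − ½·2.23·10.8 = 0 → C_y = 10.83 kip.
ΣF_x = 0: no horizontal applied forces, so C_x = 0.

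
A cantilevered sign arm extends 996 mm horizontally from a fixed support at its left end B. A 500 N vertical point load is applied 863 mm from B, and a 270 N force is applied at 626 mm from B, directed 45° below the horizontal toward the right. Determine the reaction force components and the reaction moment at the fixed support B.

B_x = -190.9 N, B_y = 690.9 N, M_B = 551000 N·mm

ΣF_x = 0: B_x + 270·cos45° = 0 → B_x = -190.9 N.
ΣF_y = 0: B_y − 500 − 270·sin45° = 0 → B_y = 690.9 N.
ΣM about B: M_B − 500·863 − 270·sin45°·626 = 0 → M_B = 551000 N·mm.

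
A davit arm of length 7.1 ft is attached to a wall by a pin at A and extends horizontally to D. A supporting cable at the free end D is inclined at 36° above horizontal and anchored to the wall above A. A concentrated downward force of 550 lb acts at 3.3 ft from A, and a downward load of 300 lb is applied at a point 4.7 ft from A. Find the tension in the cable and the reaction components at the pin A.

T = 772.8 lb, A_x = 625.2 lb, A_y = 395.8 lb

ΣM about A: T·sin36°·7.1 − 550·3.3 − 300·4.7 = 0 → T = 3225/(7.1·0.587785) = 772.775 ≈ 772.8 lb.
ΣF_x = 0: A_x − T·cos36° = 0 → A_x = 772.775 × 0.809017 = 625.2 lb.
ΣF_y = 0: A_y + T·sin36° − 550 − 300 = 0 → A_y = 850 − 772.775 × 0.587785 = 395.8 lb.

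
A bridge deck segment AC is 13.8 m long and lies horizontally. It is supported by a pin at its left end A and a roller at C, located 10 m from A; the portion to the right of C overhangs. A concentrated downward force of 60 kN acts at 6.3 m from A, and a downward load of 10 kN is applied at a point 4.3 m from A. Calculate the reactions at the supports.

Moments about A: C_y·10 − 60·6.3 − 10·4.3 = 0 → C_y = 421/10 = 42.10 kN.
ΣF_y = 0: A_y + 42.1 − 60 − 10 = 0 → A_y = 27.90 kN.
ΣF_x = 0: no horizontal applied forces, so A_x = 0.

A_x = 0, A_y = 27.90 kN, C_y = 42.10 kN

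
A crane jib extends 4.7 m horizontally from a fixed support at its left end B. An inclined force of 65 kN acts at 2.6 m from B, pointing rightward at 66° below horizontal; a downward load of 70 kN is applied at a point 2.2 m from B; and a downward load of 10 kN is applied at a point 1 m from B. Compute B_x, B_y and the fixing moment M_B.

ΣF_x = 0: B_x + 65·cos66° = 0 → B_x = -26.44 kN.
ΣF_y = 0: B_y − 65·sin66° − 70 − 10 = 0 → B_y = 139.4 kN.
ΣM about B: M_B − 65·sin66°·2.6 − 70·2.2 − 10·1 = 0 → M_B = 318.4 kN·m.

B_x = -26.44 kN, B_y = 139.4 kN, M_B = 318.4 kN·m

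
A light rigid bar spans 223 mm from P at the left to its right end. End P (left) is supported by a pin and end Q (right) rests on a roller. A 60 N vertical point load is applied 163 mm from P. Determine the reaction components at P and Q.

Taking moments about P: Q_y·223 − 60·163 = 0 → Q_y = 9780/223 = 43.8565 ≈ 43.86 N.
ΣF_y = 0: P_y + 43.8565 − 60 = 0 → P_y = 16.14 N.
ΣF_x = 0: no horizontal applied forces, so P_x = 0.

P_x = 0, P_y = 16.14 N, Q_y = 43.86 N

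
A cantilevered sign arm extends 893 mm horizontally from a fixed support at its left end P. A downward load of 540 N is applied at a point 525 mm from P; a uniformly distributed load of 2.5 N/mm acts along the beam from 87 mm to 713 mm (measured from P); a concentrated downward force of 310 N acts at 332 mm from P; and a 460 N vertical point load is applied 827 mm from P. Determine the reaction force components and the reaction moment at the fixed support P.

P_x = 0, P_y = 2875 N, M_P = 1393000 N·mm

Resultant of the distributed load: 2.5 × 626 = 1565 N at 400 mm from P.
ΣF_x = 0: P_x = 0.
ΣF_y = 0: P_y − 540 − 2.5·626 − 310 − 460 = 0 → P_y = 2875 N.
ΣM about P: M_P − 540·525 − (2.5·626)·400 − 310·332 − 460·827 = 0 → M_P = 1393000 N·mm.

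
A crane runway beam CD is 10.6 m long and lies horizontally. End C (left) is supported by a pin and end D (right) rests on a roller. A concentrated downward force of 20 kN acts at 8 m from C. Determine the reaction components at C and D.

C_x = 0, C_y = 4.906 kN, D_y = 15.09 kN

ΣM about C: D_y·10.6 − 20·8 = 0 → D_y = 160/10.6 = 15.0943 ≈ 15.09 kN.
ΣF_y = 0: C_y + 15.0943 − 20 = 0 → C_y = 4.906 kN.
ΣF_x = 0: no horizontal applied forces, so C_x = 0.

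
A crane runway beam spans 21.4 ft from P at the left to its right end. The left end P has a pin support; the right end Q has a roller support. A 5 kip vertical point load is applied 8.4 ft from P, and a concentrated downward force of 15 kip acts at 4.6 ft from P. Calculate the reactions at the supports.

P_x = 0, P_y = 14.81 kip, Q_y = 5.187 kip

Moments about P: Q_y·21.4 − 5·8.4 − 15·4.6 = 0 → Q_y = 111/21.4 = 5.18692 ≈ 5.187 kip.
ΣF_y = 0: P_y + 5.18692 − 5 − 15 = 0 → P_y = 14.81 kip.
ΣF_x = 0: no horizontal applied forces, so P_x = 0.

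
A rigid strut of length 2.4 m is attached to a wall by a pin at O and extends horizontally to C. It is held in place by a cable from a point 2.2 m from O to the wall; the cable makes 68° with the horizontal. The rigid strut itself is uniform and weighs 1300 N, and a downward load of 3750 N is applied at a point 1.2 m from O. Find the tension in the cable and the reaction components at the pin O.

ΣM about O: T·sin68°·2.2 − 1300·1.2 − 3750·1.2 = 0 → T = 6060/(2.2·0.927184) = 2970.87 ≈ 2971 N.
ΣF_x = 0: O_x − T·cos68° = 0 → O_x = 2970.87 × 0.374607 = 1113 N.
ΣF_y = 0: O_y + T·sin68° − 1300 − 3750 = 0 → O_y = 5050 − 2970.87 × 0.927184 = 2295 N.

T = 2971 N, O_x = 1113 N, O_y = 2295 N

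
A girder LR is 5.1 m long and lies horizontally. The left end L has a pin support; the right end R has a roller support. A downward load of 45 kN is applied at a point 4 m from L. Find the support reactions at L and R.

L_x = 0, L_y = 9.706 kN, R_y = 35.29 kN

Moments about L: R_y·5.1 − 45·4 = 0 → R_y = 180/5.1 = 35.2941 ≈ 35.29 kN.
ΣF_y = 0: L_y + 35.2941 − 45 = 0 → L_y = 9.706 kN.
ΣF_x = 0: no horizontal applied forces, so L_x = 0.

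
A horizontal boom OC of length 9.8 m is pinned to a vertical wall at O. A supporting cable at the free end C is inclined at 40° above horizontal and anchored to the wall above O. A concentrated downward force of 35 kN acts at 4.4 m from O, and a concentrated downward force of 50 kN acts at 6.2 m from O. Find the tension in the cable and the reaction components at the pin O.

ΣM about O: T·sin40°·9.8 − 35·4.4 − 50·6.2 = 0 → T = 464/(9.8·0.642788) = 73.6587 ≈ 73.66 kN.
ΣF_x = 0: O_x − T·cos40° = 0 → O_x = 73.6587 × 0.766044 = 56.43 kN.
ΣF_y = 0: O_y + T·sin40° − 35 − 50 = 0 → O_y = 85 − 73.6587 × 0.642788 = 37.65 kN.

T = 73.66 kN, O_x = 56.43 kN, O_y = 37.65 kN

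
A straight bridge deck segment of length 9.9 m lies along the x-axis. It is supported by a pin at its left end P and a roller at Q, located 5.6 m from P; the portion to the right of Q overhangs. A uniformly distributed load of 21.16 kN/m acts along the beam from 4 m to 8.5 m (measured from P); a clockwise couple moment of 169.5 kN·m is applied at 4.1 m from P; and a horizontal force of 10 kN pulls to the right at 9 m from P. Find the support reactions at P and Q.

Resultant of the distributed load: 21.16 × 4.5 = 95.22 kN at 6.25 m from P.
Moments about P: Q_y·5.6 − (21.16·4.5)·6.25 − 169.5 = 0 → Q_y = 764.625/5.6 = 136.54 ≈ 136.5 kN.
ΣF_y = 0: P_y + 136.54 − 21.16·4.5 = 0 → P_y = -41.32 kN.
ΣF_x = 0: P_x + 10 = 0 → P_x = -10.00 kN.

P_x = -10.00 kN, P_y = -41.32 kN, Q_y = 136.5 kN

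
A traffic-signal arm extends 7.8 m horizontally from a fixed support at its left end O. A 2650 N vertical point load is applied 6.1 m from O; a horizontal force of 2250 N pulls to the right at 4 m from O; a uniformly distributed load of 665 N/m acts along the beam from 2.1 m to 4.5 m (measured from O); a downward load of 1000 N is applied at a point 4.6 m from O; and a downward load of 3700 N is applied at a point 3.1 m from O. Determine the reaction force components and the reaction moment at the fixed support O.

Resultant of the distributed load: 665 × 2.4 = 1596 N at 3.3 m from O.
ΣF_x = 0: O_x + 2250 = 0 → O_x = -2250 N.
ΣF_y = 0: O_y − 2650 − 665·2.4 − 1000 − 3700 = 0 → O_y = 8946 N.
ΣM about O: M_O − 2650·6.1 − (665·2.4)·3.3 − 1000·4.6 − 3700·3.1 = 0 → M_O = 37500 N·m.

O_x = -2250 N, O_y = 8946 N, M_O = 37500 N·m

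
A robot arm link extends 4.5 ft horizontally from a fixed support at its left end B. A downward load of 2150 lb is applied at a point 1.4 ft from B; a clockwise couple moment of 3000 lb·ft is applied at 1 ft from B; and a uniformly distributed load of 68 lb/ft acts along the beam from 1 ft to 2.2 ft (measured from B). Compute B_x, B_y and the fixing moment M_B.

Resultant of the distributed load: 68 × 1.2 = 81.6 lb at 1.6 ft from B.
ΣF_x = 0: B_x = 0.
ΣF_y = 0: B_y − 2150 − 68·1.2 = 0 → B_y = 2232 lb.
ΣM about B: M_B − 2150·1.4 − 3000 − (68·1.2)·1.6 = 0 → M_B = 6141 lb·ft.

B_x = 0, B_y = 2232 lb, M_B = 6141 lb·ft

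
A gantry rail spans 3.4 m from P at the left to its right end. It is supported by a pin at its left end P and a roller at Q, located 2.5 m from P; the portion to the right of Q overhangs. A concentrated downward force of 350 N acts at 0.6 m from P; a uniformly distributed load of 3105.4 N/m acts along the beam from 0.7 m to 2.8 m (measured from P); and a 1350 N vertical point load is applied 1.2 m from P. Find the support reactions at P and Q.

P_x = 0, P_y = 2924 N, Q_y = 5297 N

Resultant of the distributed load: 3105.4 × 2.1 = 6521.34 N at 1.75 m from P.
Moments about P: Q_y·2.5 − 350·0.6 − (3105.4·2.1)·1.75 − 1350·1.2 = 0 → Q_y = 13242.345/2.5 = 5296.94 ≈ 5297 N.
ΣF_y = 0: P_y + 5296.94 − 350 − 3105.4·2.1 − 1350 = 0 → P_y = 2924 N.
ΣF_x = 0: no horizontal applied forces, so P_x = 0.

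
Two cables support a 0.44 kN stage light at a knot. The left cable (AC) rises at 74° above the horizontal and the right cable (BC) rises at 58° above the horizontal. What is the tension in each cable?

T_AC = 0.3138 kN, T_BC = 0.1632 kN

ΣF_x = 0: −T_AC·cos74° + T_BC·cos58° = 0 → T_BC = 0.52015·T_AC.
ΣF_y = 0: T_AC·sin74° + T_BC·sin58° = 0.44.
Substitute: T_AC·(0.961262 + 0.52015·0.848048) = 0.44 → T_AC = 0.313754 ≈ 0.3138 kN.
Then T_BC = 0.52015 × 0.313754 = 0.1632 kN.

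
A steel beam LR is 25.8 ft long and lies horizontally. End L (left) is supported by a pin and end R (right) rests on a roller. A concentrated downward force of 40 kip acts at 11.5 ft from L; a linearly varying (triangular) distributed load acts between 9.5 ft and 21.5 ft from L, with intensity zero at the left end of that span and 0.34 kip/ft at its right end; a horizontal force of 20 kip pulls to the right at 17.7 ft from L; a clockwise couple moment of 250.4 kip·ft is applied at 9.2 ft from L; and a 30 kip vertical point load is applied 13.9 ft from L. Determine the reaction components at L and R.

Resultant of the triangular load: ½ × 0.34 × 12 = 2.04 kip, acting at 17.5 ft from L (one-third of the span from the peak).
ΣM about L: R_y·25.8 − 40·11.5 − (½·0.34·12)·17.5 − 250.4 − 30·13.9 = 0 → R_y = 1163.1/25.8 = 45.0814 ≈ 45.08 kip.
ΣF_y = 0: L_y + 45.0814 − 40 − ½·0.34·12 − 30 = 0 → L_y = 26.96 kip.
ΣF_x = 0: L_x + 20 = 0 → L_x = -20.00 kip.

L_x = -20.00 kip, L_y = 26.96 kip, R_y = 45.08 kip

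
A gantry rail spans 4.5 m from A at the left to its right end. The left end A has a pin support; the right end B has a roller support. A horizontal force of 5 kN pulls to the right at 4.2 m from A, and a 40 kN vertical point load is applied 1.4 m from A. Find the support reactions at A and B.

Taking moments about A: B_y·4.5 − 40·1.4 = 0 → B_y = 56/4.5 = 12.4444 ≈ 12.44 kN.
ΣF_y = 0: A_y + 12.4444 − 40 = 0 → A_y = 27.56 kN.
ΣF_x = 0: A_x + 5 = 0 → A_x = -5.000 kN.

A_x = -5.000 kN, A_y = 27.56 kN, B_y = 12.44 kN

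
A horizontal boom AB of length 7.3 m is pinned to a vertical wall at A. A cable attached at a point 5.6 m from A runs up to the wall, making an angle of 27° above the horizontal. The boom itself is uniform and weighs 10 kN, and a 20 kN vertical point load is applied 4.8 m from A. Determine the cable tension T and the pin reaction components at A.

T = 52.12 kN, A_x = 46.44 kN, A_y = 6.339 kN

ΣM about A: T·sin27°·5.6 − 10·3.65 − 20·4.8 = 0 → T = 132.5/(5.6·0.45399) = 52.1173 ≈ 52.12 kN.
ΣF_x = 0: A_x − T·cos27° = 0 → A_x = 52.1173 × 0.891007 = 46.44 kN.
ΣF_y = 0: A_y + T·sin27° − 10 − 20 = 0 → A_y = 30 − 52.1173 × 0.45399 = 6.339 kN.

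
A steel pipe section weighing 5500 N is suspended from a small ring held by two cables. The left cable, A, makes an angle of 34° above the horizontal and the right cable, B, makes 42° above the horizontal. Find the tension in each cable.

T_A = 4212 N, T_B = 4699 N

ΣF_x = 0: −T_A·cos34° + T_B·cos42° = 0 → T_B = 1.11558·T_A.
ΣF_y = 0: T_A·sin34° + T_B·sin42° = 5500.
Substitute: T_A·(0.559193 + 1.11558·0.669131) = 5500 → T_A = 4212.42 ≈ 4212 N.
Then T_B = 1.11558 × 4212.42 = 4699 N.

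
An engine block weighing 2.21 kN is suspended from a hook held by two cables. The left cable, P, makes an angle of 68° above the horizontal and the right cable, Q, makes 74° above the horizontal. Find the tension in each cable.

T_P = 0.9894 kN, T_Q = 1.345 kN

ΣF_x = 0: −T_P·cos68° + T_Q·cos74° = 0 → T_Q = 1.35906·T_P.
ΣF_y = 0: T_P·sin68° + T_Q·sin74° = 2.21.
Substitute: T_P·(0.927184 + 1.35906·0.961262) = 2.21 → T_P = 0.989436 ≈ 0.9894 kN.
Then T_Q = 1.35906 × 0.989436 = 1.345 kN.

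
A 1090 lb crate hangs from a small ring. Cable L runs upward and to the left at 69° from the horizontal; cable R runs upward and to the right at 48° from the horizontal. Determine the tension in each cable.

ΣF_x = 0: −T_L·cos69° + T_R·cos48° = 0 → T_R = 0.535572·T_L.
ΣF_y = 0: T_L·sin69° + T_R·sin48° = 1090.
Substitute: T_L·(0.93358 + 0.535572·0.743145) = 1090 → T_L = 818.572 ≈ 818.6 lb.
Then T_R = 0.535572 × 818.572 = 438.4 lb.

T_L = 818.6 lb, T_R = 438.4 lb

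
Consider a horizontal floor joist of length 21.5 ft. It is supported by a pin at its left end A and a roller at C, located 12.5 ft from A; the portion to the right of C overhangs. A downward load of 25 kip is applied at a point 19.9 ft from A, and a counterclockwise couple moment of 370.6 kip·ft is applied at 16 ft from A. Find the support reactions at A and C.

A_x = 0, A_y = 14.85 kip, C_y = 10.15 kip

ΣM about A: C_y·12.5 − 25·19.9 + 370.6 = 0 → C_y = 126.9/12.5 = 10.152 ≈ 10.15 kip.
ΣF_y = 0: A_y + 10.152 − 25 = 0 → A_y = 14.85 kip.
ΣF_x = 0: no horizontal applied forces, so A_x = 0.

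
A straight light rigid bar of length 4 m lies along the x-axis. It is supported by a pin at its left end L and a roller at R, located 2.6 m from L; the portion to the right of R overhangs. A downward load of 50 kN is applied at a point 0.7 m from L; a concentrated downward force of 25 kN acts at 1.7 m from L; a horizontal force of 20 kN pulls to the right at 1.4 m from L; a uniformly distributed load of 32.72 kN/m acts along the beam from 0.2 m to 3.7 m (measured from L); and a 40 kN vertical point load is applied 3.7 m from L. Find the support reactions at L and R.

L_x = -20.00 kN, L_y = 56.90 kN, R_y = 172.6 kN

Resultant of the distributed load: 32.72 × 3.5 = 114.52 kN at 1.95 m from L.
ΣM about L: R_y·2.6 − 50·0.7 − 25·1.7 − (32.72·3.5)·1.95 − 40·3.7 = 0 → R_y = 448.814/2.6 = 172.621 ≈ 172.6 kN.
ΣF_y = 0: L_y + 172.621 − 50 − 25 − 32.72·3.5 − 40 = 0 → L_y = 56.90 kN.
ΣF_x = 0: L_x + 20 = 0 → L_x = -20.00 kN.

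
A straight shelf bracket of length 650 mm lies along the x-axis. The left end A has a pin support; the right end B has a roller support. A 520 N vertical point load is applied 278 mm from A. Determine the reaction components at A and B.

A_x = 0, A_y = 297.6 N, B_y = 222.4 N

Taking moments about A: B_y·650 − 520·278 = 0 → B_y = 144560/650 = 222.4 N.
ΣF_y = 0: A_y + 222.4 − 520 = 0 → A_y = 297.6 N.
ΣF_x = 0: no horizontal applied forces, so A_x = 0.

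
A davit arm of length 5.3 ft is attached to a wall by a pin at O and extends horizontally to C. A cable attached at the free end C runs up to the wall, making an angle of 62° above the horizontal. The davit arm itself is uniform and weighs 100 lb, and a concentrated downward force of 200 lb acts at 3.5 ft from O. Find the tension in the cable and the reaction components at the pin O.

ΣM about O: T·sin62°·5.3 − 100·2.65 − 200·3.5 = 0 → T = 965/(5.3·0.882948) = 206.213 ≈ 206.2 lb.
ΣF_x = 0: O_x − T·cos62° = 0 → O_x = 206.213 × 0.469472 = 96.81 lb.
ΣF_y = 0: O_y + T·sin62° − 100 − 200 = 0 → O_y = 300 − 206.213 × 0.882948 = 117.9 lb.

T = 206.2 lb, O_x = 96.81 lb, O_y = 117.9 lb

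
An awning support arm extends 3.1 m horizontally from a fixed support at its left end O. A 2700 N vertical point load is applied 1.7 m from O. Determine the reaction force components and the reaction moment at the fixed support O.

ΣF_x = 0: O_x = 0.
ΣF_y = 0: O_y − 2700 = 0 → O_y = 2700 N.
ΣM about O: M_O − 2700·1.7 = 0 → M_O = 4590 N·m.

O_x = 0, O_y = 2700 N, M_O = 4590 N·m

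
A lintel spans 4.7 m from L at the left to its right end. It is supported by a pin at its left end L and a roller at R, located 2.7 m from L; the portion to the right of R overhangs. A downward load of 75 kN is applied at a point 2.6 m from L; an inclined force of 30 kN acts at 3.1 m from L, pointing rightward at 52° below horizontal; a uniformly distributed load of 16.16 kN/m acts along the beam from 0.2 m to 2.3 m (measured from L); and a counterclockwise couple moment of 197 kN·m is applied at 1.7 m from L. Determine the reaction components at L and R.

Resultant of the distributed load: 16.16 × 2.1 = 33.936 kN at 1.25 m from L.
Taking moments about L: R_y·2.7 − 75·2.6 − 30·sin52°·3.1 − (16.16·2.1)·1.25 + 197 = 0 → R_y = 113.705/2.7 = 42.113 ≈ 42.11 kN.
ΣF_y = 0: L_y + 42.113 − 75 − 30·sin52° − 16.16·2.1 = 0 → L_y = 90.46 kN.
ΣF_x = 0: L_x + 30·cos52° = 0 → L_x = -18.47 kN.

L_x = -18.47 kN, L_y = 90.46 kN, R_y = 42.11 kN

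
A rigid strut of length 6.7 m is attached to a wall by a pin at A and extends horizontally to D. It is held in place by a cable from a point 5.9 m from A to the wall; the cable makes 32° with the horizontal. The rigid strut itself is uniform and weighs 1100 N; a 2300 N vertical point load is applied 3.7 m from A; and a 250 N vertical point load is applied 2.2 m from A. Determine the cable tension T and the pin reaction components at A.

ΣM about A: T·sin32°·5.9 − 1100·3.35 − 2300·3.7 − 250·2.2 = 0 → T = 12745/(5.9·0.529919) = 4076.41 ≈ 4076 N.
ΣF_x = 0: A_x − T·cos32° = 0 → A_x = 4076.41 × 0.848048 = 3457 N.
ΣF_y = 0: A_y + T·sin32° − 1100 − 2300 − 250 = 0 → A_y = 3650 − 4076.41 × 0.529919 = 1490 N.

T = 4076 N, A_x = 3457 N, A_y = 1490 N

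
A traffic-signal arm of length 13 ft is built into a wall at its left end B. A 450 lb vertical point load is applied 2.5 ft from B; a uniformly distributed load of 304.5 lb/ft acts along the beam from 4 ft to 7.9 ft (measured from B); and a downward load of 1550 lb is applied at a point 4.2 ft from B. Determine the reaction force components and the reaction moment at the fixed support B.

Resultant of the distributed load: 304.5 × 3.9 = 1187.55 lb at 5.95 ft from B.
ΣF_x = 0: B_x = 0.
ΣF_y = 0: B_y − 450 − 304.5·3.9 − 1550 = 0 → B_y = 3188 lb.
ΣM about B: M_B − 450·2.5 − (304.5·3.9)·5.95 − 1550·4.2 = 0 → M_B = 14700 lb·ft.

B_x = 0, B_y = 3188 lb, M_B = 14700 lb·ft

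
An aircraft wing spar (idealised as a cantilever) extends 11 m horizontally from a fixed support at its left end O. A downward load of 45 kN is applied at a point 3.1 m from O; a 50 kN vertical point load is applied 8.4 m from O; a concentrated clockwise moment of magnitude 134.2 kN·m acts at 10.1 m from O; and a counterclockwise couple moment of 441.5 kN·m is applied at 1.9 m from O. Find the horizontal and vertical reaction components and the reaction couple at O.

O_x = 0, O_y = 95.00 kN, M_O = 252.2 kN·m

ΣF_x = 0: O_x = 0.
ΣF_y = 0: O_y − 45 − 50 = 0 → O_y = 95.00 kN.
ΣM about O: M_O − 45·3.1 − 50·8.4 − 134.2 + 441.5 = 0 → M_O = 252.2 kN·m.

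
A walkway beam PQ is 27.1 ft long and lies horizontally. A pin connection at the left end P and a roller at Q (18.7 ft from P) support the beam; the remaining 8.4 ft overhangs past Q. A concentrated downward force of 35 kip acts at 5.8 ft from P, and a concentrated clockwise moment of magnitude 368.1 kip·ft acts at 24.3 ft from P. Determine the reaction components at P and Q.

P_x = 0, P_y = 4.460 kip, Q_y = 30.54 kip

Moments about P: Q_y·18.7 − 35·5.8 − 368.1 = 0 → Q_y = 571.1/18.7 = 30.5401 ≈ 30.54 kip.
ΣF_y = 0: P_y + 30.5401 − 35 = 0 → P_y = 4.460 kip.
ΣF_x = 0: no horizontal applied forces, so P_x = 0.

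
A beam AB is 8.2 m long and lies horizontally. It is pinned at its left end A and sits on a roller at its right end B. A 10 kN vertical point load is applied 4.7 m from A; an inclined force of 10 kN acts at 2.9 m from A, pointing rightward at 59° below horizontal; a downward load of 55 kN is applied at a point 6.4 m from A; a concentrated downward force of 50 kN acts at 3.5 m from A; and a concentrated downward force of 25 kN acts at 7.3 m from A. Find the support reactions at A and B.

A_x = -5.150 kN, A_y = 53.28 kN, B_y = 95.29 kN

ΣM about A: B_y·8.2 − 10·4.7 − 10·sin59°·2.9 − 55·6.4 − 50·3.5 − 25·7.3 = 0 → B_y = 781.358/8.2 = 95.2876 ≈ 95.29 kN.
ΣF_y = 0: A_y + 95.2876 − 10 − 10·sin59° − 55 − 50 − 25 = 0 → A_y = 53.28 kN.
ΣF_x = 0: A_x + 10·cos59° = 0 → A_x = -5.150 kN.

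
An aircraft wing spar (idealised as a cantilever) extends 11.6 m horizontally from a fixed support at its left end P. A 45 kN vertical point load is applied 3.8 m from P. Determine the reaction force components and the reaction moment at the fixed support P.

P_x = 0, P_y = 45.00 kN, M_P = 171.0 kN·m

ΣF_x = 0: P_x = 0.
ΣF_y = 0: P_y − 45 = 0 → P_y = 45.00 kN.
ΣM about P: M_P − 45·3.8 = 0 → M_P = 171.0 kN·m.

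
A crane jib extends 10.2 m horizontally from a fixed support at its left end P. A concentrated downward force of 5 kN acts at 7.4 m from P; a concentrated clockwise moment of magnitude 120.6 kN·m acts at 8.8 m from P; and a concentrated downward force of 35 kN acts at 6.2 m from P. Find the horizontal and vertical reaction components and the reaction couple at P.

ΣF_x = 0: P_x = 0.
ΣF_y = 0: P_y − 5 − 35 = 0 → P_y = 40.00 kN.
ΣM about P: M_P − 5·7.4 − 120.6 − 35·6.2 = 0 → M_P = 374.6 kN·m.

P_x = 0, P_y = 40.00 kN, M_P = 374.6 kN·m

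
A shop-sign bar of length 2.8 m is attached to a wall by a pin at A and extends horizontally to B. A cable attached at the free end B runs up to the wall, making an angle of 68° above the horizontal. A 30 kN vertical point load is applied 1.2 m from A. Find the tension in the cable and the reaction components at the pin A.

ΣM about A: T·sin68°·2.8 − 30·1.2 = 0 → T = 36/(2.8·0.927184) = 13.8669 ≈ 13.87 kN.
ΣF_x = 0: A_x − T·cos68° = 0 → A_x = 13.8669 × 0.374607 = 5.195 kN.
ΣF_y = 0: A_y + T·sin68° − 30 = 0 → A_y = 30 − 13.8669 × 0.927184 = 17.14 kN.

T = 13.87 kN, A_x = 5.195 kN, A_y = 17.14 kN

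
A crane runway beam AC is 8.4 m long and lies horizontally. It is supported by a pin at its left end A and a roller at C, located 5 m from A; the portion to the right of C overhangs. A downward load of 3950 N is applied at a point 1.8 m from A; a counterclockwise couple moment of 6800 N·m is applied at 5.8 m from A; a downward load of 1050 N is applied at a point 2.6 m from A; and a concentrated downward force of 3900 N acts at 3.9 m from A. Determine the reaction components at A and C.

A_x = 0, A_y = 5250 N, C_y = 3650 N

Moments about A: C_y·5 − 3950·1.8 + 6800 − 1050·2.6 − 3900·3.9 = 0 → C_y = 18250/5 = 3650 N.
ΣF_y = 0: A_y + 3650 − 3950 − 1050 − 3900 = 0 → A_y = 5250 N.
ΣF_x = 0: no horizontal applied forces, so A_x = 0.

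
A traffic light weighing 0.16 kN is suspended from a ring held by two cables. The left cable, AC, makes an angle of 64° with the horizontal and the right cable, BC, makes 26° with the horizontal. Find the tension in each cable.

T_AC = 0.1438 kN, T_BC = 0.07014 kN

ΣF_x = 0: −T_AC·cos64° + T_BC·cos26° = 0 → T_BC = 0.487733·T_AC.
ΣF_y = 0: T_AC·sin64° + T_BC·sin26° = 0.16.
Substitute: T_AC·(0.898794 + 0.487733·0.438371) = 0.16 → T_AC = 0.143807 ≈ 0.1438 kN.
Then T_BC = 0.487733 × 0.143807 = 0.07014 kN.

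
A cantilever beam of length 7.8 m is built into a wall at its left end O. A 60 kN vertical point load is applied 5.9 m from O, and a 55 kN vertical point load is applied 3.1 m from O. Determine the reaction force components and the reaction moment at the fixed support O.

O_x = 0, O_y = 115.0 kN, M_O = 524.5 kN·m

ΣF_x = 0: O_x = 0.
ΣF_y = 0: O_y − 60 − 55 = 0 → O_y = 115.0 kN.
ΣM about O: M_O − 60·5.9 − 55·3.1 = 0 → M_O = 524.5 kN·m.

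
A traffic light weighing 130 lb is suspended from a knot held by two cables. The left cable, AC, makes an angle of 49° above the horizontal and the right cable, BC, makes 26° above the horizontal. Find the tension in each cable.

T_AC = 121.0 lb, T_BC = 88.30 lb

ΣF_x = 0: −T_AC·cos49° + T_BC·cos26° = 0 → T_BC = 0.729933·T_AC.
ΣF_y = 0: T_AC·sin49° + T_BC·sin26° = 130.
Substitute: T_AC·(0.75471 + 0.729933·0.438371) = 130 → T_AC = 120.965 ≈ 121.0 lb.
Then T_BC = 0.729933 × 120.965 = 88.30 lb.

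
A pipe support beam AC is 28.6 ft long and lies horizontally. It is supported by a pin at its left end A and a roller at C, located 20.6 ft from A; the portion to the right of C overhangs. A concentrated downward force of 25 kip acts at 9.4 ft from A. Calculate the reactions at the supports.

Moments about A: C_y·20.6 − 25·9.4 = 0 → C_y = 235/20.6 = 11.4078 ≈ 11.41 kip.
ΣF_y = 0: A_y + 11.4078 − 25 = 0 → A_y = 13.59 kip.
ΣF_x = 0: no horizontal applied forces, so A_x = 0.

A_x = 0, A_y = 13.59 kip, C_y = 11.41 kip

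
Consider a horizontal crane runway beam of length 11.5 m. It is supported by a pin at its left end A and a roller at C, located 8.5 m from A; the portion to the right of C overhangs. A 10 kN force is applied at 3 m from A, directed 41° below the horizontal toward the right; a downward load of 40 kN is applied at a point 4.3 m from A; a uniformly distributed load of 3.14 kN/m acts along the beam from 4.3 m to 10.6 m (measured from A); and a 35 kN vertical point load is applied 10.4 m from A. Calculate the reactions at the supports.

A_x = -7.547 kN, A_y = 18.63 kN, C_y = 82.71 kN

Resultant of the distributed load: 3.14 × 6.3 = 19.782 kN at 7.45 m from A.
ΣM about A: C_y·8.5 − 10·sin41°·3 − 40·4.3 − (3.14·6.3)·7.45 − 35·10.4 = 0 → C_y = 703.058/8.5 = 82.7127 ≈ 82.71 kN.
ΣF_y = 0: A_y + 82.7127 − 10·sin41° − 40 − 3.14·6.3 − 35 = 0 → A_y = 18.63 kN.
ΣF_x = 0: A_x + 10·cos41° = 0 → A_x = -7.547 kN.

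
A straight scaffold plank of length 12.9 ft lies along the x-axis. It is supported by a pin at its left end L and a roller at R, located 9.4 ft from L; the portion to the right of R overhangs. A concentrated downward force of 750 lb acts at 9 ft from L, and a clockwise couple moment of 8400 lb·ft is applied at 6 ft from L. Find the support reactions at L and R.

L_x = 0, L_y = -861.7 lb, R_y = 1612 lb

Taking moments about L: R_y·9.4 − 750·9 − 8400 = 0 → R_y = 15150/9.4 = 1611.7 ≈ 1612 lb.
ΣF_y = 0: L_y + 1611.7 − 750 = 0 → L_y = -861.7 lb.
ΣF_x = 0: no horizontal applied forces, so L_x = 0.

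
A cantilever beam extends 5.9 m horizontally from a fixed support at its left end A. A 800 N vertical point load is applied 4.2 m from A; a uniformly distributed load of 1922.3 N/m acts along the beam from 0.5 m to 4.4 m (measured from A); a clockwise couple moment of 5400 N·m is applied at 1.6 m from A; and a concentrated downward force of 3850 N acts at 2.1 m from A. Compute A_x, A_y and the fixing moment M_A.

Resultant of the distributed load: 1922.3 × 3.9 = 7496.97 N at 2.45 m from A.
ΣF_x = 0: A_x = 0.
ΣF_y = 0: A_y − 800 − 1922.3·3.9 − 3850 = 0 → A_y = 12150 N.
ΣM about A: M_A − 800·4.2 − (1922.3·3.9)·2.45 − 5400 − 3850·2.1 = 0 → M_A = 35210 N·m.

A_x = 0, A_y = 12150 N, M_A = 35210 N·m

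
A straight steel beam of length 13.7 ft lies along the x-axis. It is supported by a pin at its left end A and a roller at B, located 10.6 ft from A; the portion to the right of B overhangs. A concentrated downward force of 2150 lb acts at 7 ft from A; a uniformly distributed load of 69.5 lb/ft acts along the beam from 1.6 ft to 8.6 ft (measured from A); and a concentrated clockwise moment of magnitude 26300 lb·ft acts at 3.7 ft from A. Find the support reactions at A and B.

A_x = 0, A_y = -1499 lb, B_y = 4135 lb

Resultant of the distributed load: 69.5 × 7 = 486.5 lb at 5.1 ft from A.
Moments about A: B_y·10.6 − 2150·7 − (69.5·7)·5.1 − 26300 = 0 → B_y = 43831.15/10.6 = 4135.01 ≈ 4135 lb.
ΣF_y = 0: A_y + 4135.01 − 2150 − 69.5·7 = 0 → A_y = -1499 lb.
ΣF_x = 0: no horizontal applied forces, so A_x = 0.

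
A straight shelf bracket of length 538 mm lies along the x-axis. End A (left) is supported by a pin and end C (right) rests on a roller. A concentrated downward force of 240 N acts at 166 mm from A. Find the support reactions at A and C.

A_x = 0, A_y = 165.9 N, C_y = 74.05 N

ΣM about A: C_y·538 − 240·166 = 0 → C_y = 39840/538 = 74.052 ≈ 74.05 N.
ΣF_y = 0: A_y + 74.052 − 240 = 0 → A_y = 165.9 N.
ΣF_x = 0: no horizontal applied forces, so A_x = 0.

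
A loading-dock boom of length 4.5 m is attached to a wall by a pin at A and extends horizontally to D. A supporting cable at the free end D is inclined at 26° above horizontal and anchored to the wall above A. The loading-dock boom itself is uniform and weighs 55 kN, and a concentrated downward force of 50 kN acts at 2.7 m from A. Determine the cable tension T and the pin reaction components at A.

ΣM about A: T·sin26°·4.5 − 55·2.25 − 50·2.7 = 0 → T = 258.75/(4.5·0.438371) = 131.167 ≈ 131.2 kN.
ΣF_x = 0: A_x − T·cos26° = 0 → A_x = 131.167 × 0.898794 = 117.9 kN.
ΣF_y = 0: A_y + T·sin26° − 55 − 50 = 0 → A_y = 105 − 131.167 × 0.438371 = 47.50 kN.

T = 131.2 kN, A_x = 117.9 kN, A_y = 47.50 kN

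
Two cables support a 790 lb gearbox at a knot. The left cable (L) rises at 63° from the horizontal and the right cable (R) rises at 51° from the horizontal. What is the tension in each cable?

ΣF_x = 0: −T_L·cos63° + T_R·cos51° = 0 → T_R = 0.721398·T_L.
ΣF_y = 0: T_L·sin63° + T_R·sin51° = 790.
Substitute: T_L·(0.891007 + 0.721398·0.777146) = 790 → T_L = 544.213 ≈ 544.2 lb.
Then T_R = 0.721398 × 544.213 = 392.6 lb.

T_L = 544.2 lb, T_R = 392.6 lb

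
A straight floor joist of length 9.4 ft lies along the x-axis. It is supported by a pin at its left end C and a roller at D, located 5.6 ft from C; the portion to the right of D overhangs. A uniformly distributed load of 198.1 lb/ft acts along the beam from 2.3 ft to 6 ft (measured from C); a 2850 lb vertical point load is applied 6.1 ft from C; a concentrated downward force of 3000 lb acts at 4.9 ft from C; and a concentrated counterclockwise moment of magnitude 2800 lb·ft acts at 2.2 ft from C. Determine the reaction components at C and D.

C_x = 0, C_y = 810.3 lb, D_y = 5773 lb

Resultant of the distributed load: 198.1 × 3.7 = 732.97 lb at 4.15 ft from C.
Taking moments about C: D_y·5.6 − (198.1·3.7)·4.15 − 2850·6.1 − 3000·4.9 + 2800 = 0 → D_y = 32326.8255/5.6 = 5772.65 ≈ 5773 lb.
ΣF_y = 0: C_y + 5772.65 − 198.1·3.7 − 2850 − 3000 = 0 → C_y = 810.3 lb.
ΣF_x = 0: no horizontal applied forces, so C_x = 0.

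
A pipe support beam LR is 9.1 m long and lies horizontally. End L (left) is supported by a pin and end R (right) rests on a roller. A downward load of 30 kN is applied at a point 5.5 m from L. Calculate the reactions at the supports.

Taking moments about L: R_y·9.1 − 30·5.5 = 0 → R_y = 165/9.1 = 18.1319 ≈ 18.13 kN.
ΣF_y = 0: L_y + 18.1319 − 30 = 0 → L_y = 11.87 kN.
ΣF_x = 0: no horizontal applied forces, so L_x = 0.

L_x = 0, L_y = 11.87 kN, R_y = 18.13 kN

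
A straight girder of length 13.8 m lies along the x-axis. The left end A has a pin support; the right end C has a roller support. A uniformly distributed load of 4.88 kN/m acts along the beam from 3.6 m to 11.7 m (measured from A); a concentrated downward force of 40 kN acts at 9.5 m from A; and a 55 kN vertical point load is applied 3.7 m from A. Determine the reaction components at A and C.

A_x = 0, A_y = 70.33 kN, C_y = 64.19 kN

Resultant of the distributed load: 4.88 × 8.1 = 39.528 kN at 7.65 m from A.
Moments about A: C_y·13.8 − (4.88·8.1)·7.65 − 40·9.5 − 55·3.7 = 0 → C_y = 885.8892/13.8 = 64.1949 ≈ 64.19 kN.
ΣF_y = 0: A_y + 64.1949 − 4.88·8.1 − 40 − 55 = 0 → A_y = 70.33 kN.
ΣF_x = 0: no horizontal applied forces, so A_x = 0.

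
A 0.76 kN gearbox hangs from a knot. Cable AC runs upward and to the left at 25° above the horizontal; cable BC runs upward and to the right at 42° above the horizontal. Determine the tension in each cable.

ΣF_x = 0: −T_AC·cos25° + T_BC·cos42° = 0 → T_BC = 1.21956·T_AC.
ΣF_y = 0: T_AC·sin25° + T_BC·sin42° = 0.76.
Substitute: T_AC·(0.422618 + 1.21956·0.669131) = 0.76 → T_AC = 0.613565 ≈ 0.6136 kN.
Then T_BC = 1.21956 × 0.613565 = 0.7483 kN.

T_AC = 0.6136 kN, T_BC = 0.7483 kN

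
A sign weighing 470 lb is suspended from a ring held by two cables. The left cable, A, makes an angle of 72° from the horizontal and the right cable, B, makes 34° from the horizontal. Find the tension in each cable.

ΣF_x = 0: −T_A·cos72° + T_B·cos34° = 0 → T_B = 0.372742·T_A.
ΣF_y = 0: T_A·sin72° + T_B·sin34° = 470.
Substitute: T_A·(0.951057 + 0.372742·0.559193) = 470 → T_A = 405.35 ≈ 405.4 lb.
Then T_B = 0.372742 × 405.35 = 151.1 lb.

T_A = 405.4 lb, T_B = 151.1 lb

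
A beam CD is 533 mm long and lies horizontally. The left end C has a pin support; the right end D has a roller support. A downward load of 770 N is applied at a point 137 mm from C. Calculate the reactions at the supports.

C_x = 0, C_y = 572.1 N, D_y = 197.9 N

Moments about C: D_y·533 − 770·137 = 0 → D_y = 105490/533 = 197.917 ≈ 197.9 N.
ΣF_y = 0: C_y + 197.917 − 770 = 0 → C_y = 572.1 N.
ΣF_x = 0: no horizontal applied forces, so C_x = 0.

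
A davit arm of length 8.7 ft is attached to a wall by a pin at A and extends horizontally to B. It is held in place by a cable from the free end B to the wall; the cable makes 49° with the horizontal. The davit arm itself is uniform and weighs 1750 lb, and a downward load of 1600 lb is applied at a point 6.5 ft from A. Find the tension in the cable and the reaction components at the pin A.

T = 2743 lb, A_x = 1800 lb, A_y = 1280 lb

ΣM about A: T·sin49°·8.7 − 1750·4.35 − 1600·6.5 = 0 → T = 18012.5/(8.7·0.75471) = 2743.31 ≈ 2743 lb.
ΣF_x = 0: A_x − T·cos49° = 0 → A_x = 2743.31 × 0.656059 = 1800 lb.
ΣF_y = 0: A_y + T·sin49° − 1750 − 1600 = 0 → A_y = 3350 − 2743.31 × 0.75471 = 1280 lb.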